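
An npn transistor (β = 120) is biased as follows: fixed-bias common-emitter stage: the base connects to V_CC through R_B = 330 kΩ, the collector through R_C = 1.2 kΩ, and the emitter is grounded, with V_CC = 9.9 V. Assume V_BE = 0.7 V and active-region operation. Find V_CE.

V_CE ≈ 5.9 V

Base loop: V_CC = I_B·R_B + V_BE, so I_B = (9.9 − 0.7)/330 kΩ = 0.0279 mA.
In the active region I_C = β·I_B = 120 × 0.0279 = 3.35 mA.
Collector loop: V_CE = V_CC − I_C·R_C = 9.9 − 3.35×1.2 = 5.89 V.
Since V_CE = 5.89 V > V_CE(sat) ≈ 0.2 V, the transistor is in the active region as assumed.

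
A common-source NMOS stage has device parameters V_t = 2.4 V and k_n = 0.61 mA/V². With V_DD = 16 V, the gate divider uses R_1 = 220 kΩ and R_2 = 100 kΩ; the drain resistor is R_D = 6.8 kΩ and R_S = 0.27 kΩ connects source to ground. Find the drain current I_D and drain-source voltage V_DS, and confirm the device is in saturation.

I_D ≈ 1.5 mA, V_DS ≈ 5.6 V

V_G = V_DD·R_2/(R_1+R_2) = 16×100/320 = 5 V.
Assume saturation: I_D = (k_n/2)(V_GS − V_t)² with V_GS = V_G − I_D·R_S = 5 − 0.27·I_D.
Substituting gives 0.0222·I_D² − 1.43·I_D + 2.06 = 0, with roots I_D = 1.48 or 62.8 mA.
The root I_D = 62.8 mA gives V_GS = -11.9 V ≤ V_t, so take I_D = 1.48 mA.
Then V_GS = 4.6 V and V_DS = V_DD − I_D(R_D+R_S) = 16 − 1.48×7.07 = 5.55 V.
Saturation requires V_DS ≥ V_GS − V_t = 2.2 V; 5.55 ≥ 2.2 ✓.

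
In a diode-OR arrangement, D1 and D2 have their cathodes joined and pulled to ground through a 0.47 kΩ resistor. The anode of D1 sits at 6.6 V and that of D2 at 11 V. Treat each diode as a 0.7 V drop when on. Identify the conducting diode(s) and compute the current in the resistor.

Only D2 conducts; I_R ≈ 22 mA

Assume both conduct. Then node N would need to be at both 6.6−0.7 = 5.9 V and 11−0.7 = 10.3 V, which is impossible.
Assume only D2 conducts: V_N = 11 − 0.7 = 10.3 V, so I_R = 10.3/0.47 = 21.9 mA.
Check D1: its anode-to-cathode voltage is 6.6 − 10.3 = -3.7 V < 0.7 V, so it is off. The assumption is consistent.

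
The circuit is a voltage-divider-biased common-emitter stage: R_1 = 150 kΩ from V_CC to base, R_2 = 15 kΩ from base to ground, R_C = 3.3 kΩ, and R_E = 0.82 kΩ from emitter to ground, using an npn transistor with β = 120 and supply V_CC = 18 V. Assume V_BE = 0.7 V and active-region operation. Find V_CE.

Thevenize the base divider: V_Th = V_CC·R_2/(R_1+R_2) = 18×15/165 = 1.64 V, R_Th = R_1‖R_2 = 13.6 kΩ.
Base-emitter loop: V_Th = I_B·R_Th + V_BE + (β+1)I_B·R_E, so I_B = (1.64 − 0.7) / (13.6 + 121×0.82) = 0.0083 mA.
I_C = β·I_B = 120×0.0083 = 0.996 mA, and I_E = (β+1)I_B = 1 mA.
V_CE = V_CC − I_C·R_C − I_E·R_E = 18 − 0.996×3.3 − 1×0.82 = 13.9 V.
V_CE = 13.9 V > 0.2 V confirms active-region operation.

V_CE ≈ 14 V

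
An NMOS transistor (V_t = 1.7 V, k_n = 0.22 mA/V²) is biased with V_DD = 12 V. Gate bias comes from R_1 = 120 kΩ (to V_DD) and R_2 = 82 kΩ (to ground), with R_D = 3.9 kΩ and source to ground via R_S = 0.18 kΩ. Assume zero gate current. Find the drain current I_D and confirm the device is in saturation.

V_G = V_DD·R_2/(R_1+R_2) = 12×82/202 = 4.87 V.
Assume saturation: I_D = (k_n/2)(V_GS − V_t)² with V_GS = V_G − I_D·R_S = 4.87 − 0.18·I_D.
Substituting gives 0.00356·I_D² − 1.13·I_D + 1.11 = 0, with roots I_D = 0.986 or 315 mA.
The root I_D = 315 mA gives V_GS = -51.8 V ≤ V_t, so take I_D = 0.986 mA.
Then V_GS = 4.69 V and V_DS = V_DD − I_D(R_D+R_S) = 12 − 0.986×4.08 = 7.98 V.
Saturation requires V_DS ≥ V_GS − V_t = 2.99 V; 7.98 ≥ 2.99 ✓.

I_D ≈ 0.99 mA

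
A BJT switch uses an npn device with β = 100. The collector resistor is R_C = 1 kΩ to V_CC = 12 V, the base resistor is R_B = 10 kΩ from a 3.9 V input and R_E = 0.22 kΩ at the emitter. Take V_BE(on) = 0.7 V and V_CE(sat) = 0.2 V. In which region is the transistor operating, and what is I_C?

saturation; I_C ≈ 9.7 mA

Assume active: I_B = (3.9 − 0.7)/(10 + 101×0.22) = 0.0993 mA, I_C = β·I_B = 9.93 mA.
Then V_CE = 12 − 9.93×1 − 10×0.22 = -0.139 V < 0.2 V — the active assumption fails.
Re-solve with V_CE = 0.2 V. KCL at the emitter: V_E/R_E = (V_BB−0.7−V_E)/R_B + (V_CC−0.2−V_E)/R_C, giving V_E = 2.15 V.
I_C = (V_CC − 0.2 − V_E)/R_C = (11.8 − 2.15)/1 = 9.65 mA.
Check: I_B = (3.2 − 2.15)/10 = 0.105 mA, and β·I_B = 10.5 mA > I_C, confirming saturation.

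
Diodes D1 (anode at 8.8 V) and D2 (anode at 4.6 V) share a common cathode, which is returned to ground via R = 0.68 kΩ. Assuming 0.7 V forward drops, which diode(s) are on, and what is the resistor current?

Assume both conduct. Then node N would need to be at both 8.8−0.7 = 8.1 V and 4.6−0.7 = 3.9 V, which is impossible.
Assume only D1 conducts: V_N = 8.8 − 0.7 = 8.1 V, so I_R = 8.1/0.68 = 11.9 mA.
Check D2: its anode-to-cathode voltage is 4.6 − 8.1 = -3.5 V < 0.7 V, so it is off. The assumption is consistent.

Only D1 conducts; I_R ≈ 12 mA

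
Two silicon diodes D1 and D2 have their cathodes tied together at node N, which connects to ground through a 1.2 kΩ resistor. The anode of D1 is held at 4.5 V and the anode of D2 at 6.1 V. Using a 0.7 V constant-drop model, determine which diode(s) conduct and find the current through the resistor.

Only D2 conducts; I_R ≈ 4.5 mA

Assume both conduct. Then node N would need to be at both 4.5−0.7 = 3.8 V and 6.1−0.7 = 5.4 V, which is impossible.
Assume only D2 conducts: V_N = 6.1 − 0.7 = 5.4 V, so I_R = 5.4/1.2 = 4.5 mA.
Check D1: its anode-to-cathode voltage is 4.5 − 5.4 = -0.9 V < 0.7 V, so it is off. The assumption is consistent.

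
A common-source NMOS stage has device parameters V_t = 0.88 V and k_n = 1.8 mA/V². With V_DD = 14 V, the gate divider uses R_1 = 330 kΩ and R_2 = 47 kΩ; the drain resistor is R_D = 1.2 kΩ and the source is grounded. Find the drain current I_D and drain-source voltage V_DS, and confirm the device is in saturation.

V_G = V_DD·R_2/(R_1+R_2) = 14×47/377 = 1.75 V. With the source grounded, V_GS = V_G = 1.75 V.
Assume saturation: I_D = (k_n/2)(V_GS − V_t)² = (1.8/2)×(1.75 − 0.88)² = 0.9×0.865² = 0.674 mA.
V_DS = V_DD − I_D·R_D = 14 − 0.674×1.2 = 13.2 V.
Saturation requires V_DS ≥ V_GS − V_t = 0.865 V; 13.2 ≥ 0.865 ✓.

I_D ≈ 0.67 mA, V_DS ≈ 13 V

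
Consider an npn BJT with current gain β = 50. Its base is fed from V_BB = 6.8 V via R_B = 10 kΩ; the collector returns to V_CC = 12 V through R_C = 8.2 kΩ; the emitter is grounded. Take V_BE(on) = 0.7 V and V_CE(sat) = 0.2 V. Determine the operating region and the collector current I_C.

saturation; I_C ≈ 1.4 mA

Assume active: I_B = (6.8 − 0.7)/10 = 0.61 mA, giving I_C = β·I_B = 30.5 mA.
But then V_CE = 12 − 30.5×8.2 = -238 V < V_CE(sat) = 0.2 V — impossible in the active region.
So the transistor is saturated. With V_CE = 0.2 V, I_C = (V_CC − 0.2)/R_C = 11.8/8.2 = 1.44 mA.
Check: β·I_B = 30.5 mA > I_C = 1.44 mA, confirming saturation.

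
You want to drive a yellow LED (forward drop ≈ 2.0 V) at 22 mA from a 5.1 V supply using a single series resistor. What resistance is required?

The resistor drops V_S − V_D = 5.1 − 2.0 = 3.1 V at 22 mA.
R = 3.1 V / 22 mA = 0.141 kΩ.

R ≈ 0.14 kΩ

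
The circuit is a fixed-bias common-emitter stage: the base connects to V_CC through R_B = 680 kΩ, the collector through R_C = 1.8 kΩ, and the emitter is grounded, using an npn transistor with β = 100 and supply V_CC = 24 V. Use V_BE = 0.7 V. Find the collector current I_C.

Base loop: V_CC = I_B·R_B + V_BE, so I_B = (24 − 0.7)/680 kΩ = 0.0343 mA.
In the active region I_C = β·I_B = 100 × 0.0343 = 3.43 mA.
Collector loop: V_CE = V_CC − I_C·R_C = 24 − 3.43×1.8 = 17.8 V.
Since V_CE = 17.8 V > V_CE(sat) ≈ 0.2 V, the transistor is in the active region as assumed.

I_C ≈ 3.4 mA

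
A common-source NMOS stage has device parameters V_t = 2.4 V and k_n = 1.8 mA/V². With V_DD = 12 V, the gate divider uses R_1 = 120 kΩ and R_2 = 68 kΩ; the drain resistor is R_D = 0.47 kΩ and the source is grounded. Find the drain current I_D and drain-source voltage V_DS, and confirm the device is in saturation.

V_G = V_DD·R_2/(R_1+R_2) = 12×68/188 = 4.34 V. With the source grounded, V_GS = V_G = 4.34 V.
Assume saturation: I_D = (k_n/2)(V_GS − V_t)² = (1.8/2)×(4.34 − 2.4)² = 0.9×1.94² = 3.39 mA.
V_DS = V_DD − I_D·R_D = 12 − 3.39×0.47 = 10.4 V.
Saturation requires V_DS ≥ V_GS − V_t = 1.94 V; 10.4 ≥ 1.94 ✓.

I_D ≈ 3.4 mA, V_DS ≈ 10 V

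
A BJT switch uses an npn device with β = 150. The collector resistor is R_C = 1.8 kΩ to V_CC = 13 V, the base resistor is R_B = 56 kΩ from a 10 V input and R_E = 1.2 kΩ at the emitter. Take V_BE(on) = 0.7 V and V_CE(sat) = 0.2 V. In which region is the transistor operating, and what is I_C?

saturation; I_C ≈ 4.2 mA

Assume active: I_B = (10 − 0.7)/(56 + 151×1.2) = 0.0392 mA, I_C = β·I_B = 5.88 mA.
Then V_CE = 13 − 5.88×1.8 − 5.92×1.2 = -4.69 V < 0.2 V — the active assumption fails.
Re-solve with V_CE = 0.2 V. KCL at the emitter: V_E/R_E = (V_BB−0.7−V_E)/R_B + (V_CC−0.2−V_E)/R_C, giving V_E = 5.17 V.
I_C = (V_CC − 0.2 − V_E)/R_C = (12.8 − 5.17)/1.8 = 4.24 mA.
Check: I_B = (9.3 − 5.17)/56 = 0.0737 mA, and β·I_B = 11.1 mA > I_C, confirming saturation.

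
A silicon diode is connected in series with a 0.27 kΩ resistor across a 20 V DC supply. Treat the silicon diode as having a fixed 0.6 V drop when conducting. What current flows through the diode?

KVL around the loop: 20 = V_D + I·R = 0.6 + I × 0.27 kΩ.
So I = (20 − 0.6) / 0.27 kΩ = 19.4 / 0.27 = 71.9 mA.

I ≈ 72 mA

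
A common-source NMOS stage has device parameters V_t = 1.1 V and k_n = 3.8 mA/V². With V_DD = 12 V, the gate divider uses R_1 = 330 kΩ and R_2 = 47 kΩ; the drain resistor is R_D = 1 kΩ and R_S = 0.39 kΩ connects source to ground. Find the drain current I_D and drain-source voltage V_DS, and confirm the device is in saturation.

V_G = V_DD·R_2/(R_1+R_2) = 12×47/377 = 1.5 V.
Assume saturation: I_D = (k_n/2)(V_GS − V_t)² with V_GS = V_G − I_D·R_S = 1.5 − 0.39·I_D.
Substituting gives 0.289·I_D² − 1.59·I_D + 0.298 = 0, with roots I_D = 0.195 or 5.3 mA.
The root I_D = 5.3 mA gives V_GS = -0.57 V ≤ V_t, so take I_D = 0.195 mA.
Then V_GS = 1.42 V and V_DS = V_DD − I_D(R_D+R_S) = 12 − 0.195×1.39 = 11.7 V.
Saturation requires V_DS ≥ V_GS − V_t = 0.32 V; 11.7 ≥ 0.32 ✓.

I_D ≈ 0.19 mA, V_DS ≈ 12 V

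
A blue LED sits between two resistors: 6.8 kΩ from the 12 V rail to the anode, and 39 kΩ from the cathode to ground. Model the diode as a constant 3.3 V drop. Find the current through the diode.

The two resistors are in series with the diode, so KVL gives 12 = I·6.8 + 3.3 + I·39.
I = (12 − 3.3) / (6.8 + 39) kΩ = 8.7 / 45.8 = 0.19 mA.

I ≈ 0.19 mA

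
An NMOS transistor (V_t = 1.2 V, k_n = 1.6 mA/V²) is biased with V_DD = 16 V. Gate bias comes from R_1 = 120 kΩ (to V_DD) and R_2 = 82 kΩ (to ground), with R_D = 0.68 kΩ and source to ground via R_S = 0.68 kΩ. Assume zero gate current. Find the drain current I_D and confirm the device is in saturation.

V_G = V_DD·R_2/(R_1+R_2) = 16×82/202 = 6.5 V.
Assume saturation: I_D = (k_n/2)(V_GS − V_t)² with V_GS = V_G − I_D·R_S = 6.5 − 0.68·I_D.
Substituting gives 0.37·I_D² − 6.76·I_D + 22.4 = 0, with roots I_D = 4.36 or 13.9 mA.
The root I_D = 13.9 mA gives V_GS = -2.97 V ≤ V_t, so take I_D = 4.36 mA.
Then V_GS = 3.53 V and V_DS = V_DD − I_D(R_D+R_S) = 16 − 4.36×1.36 = 10.1 V.
Saturation requires V_DS ≥ V_GS − V_t = 2.33 V; 10.1 ≥ 2.33 ✓.

I_D ≈ 4.4 mA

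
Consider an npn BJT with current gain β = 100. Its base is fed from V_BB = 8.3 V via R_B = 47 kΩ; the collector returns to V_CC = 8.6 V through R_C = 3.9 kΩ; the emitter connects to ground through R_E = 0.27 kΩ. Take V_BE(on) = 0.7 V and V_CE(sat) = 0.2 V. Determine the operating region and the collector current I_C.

Assume active: I_B = (8.3 − 0.7)/(47 + 101×0.27) = 0.102 mA, I_C = β·I_B = 10.2 mA.
Then V_CE = 8.6 − 10.2×3.9 − 10.3×0.27 = -34.1 V < 0.2 V — the active assumption fails.
Re-solve with V_CE = 0.2 V. KCL at the emitter: V_E/R_E = (V_BB−0.7−V_E)/R_B + (V_CC−0.2−V_E)/R_C, giving V_E = 0.582 V.
I_C = (V_CC − 0.2 − V_E)/R_C = (8.4 − 0.582)/3.9 = 2 mA.
Check: I_B = (7.6 − 0.582)/47 = 0.149 mA, and β·I_B = 14.9 mA > I_C, confirming saturation.

saturation; I_C ≈ 2 mA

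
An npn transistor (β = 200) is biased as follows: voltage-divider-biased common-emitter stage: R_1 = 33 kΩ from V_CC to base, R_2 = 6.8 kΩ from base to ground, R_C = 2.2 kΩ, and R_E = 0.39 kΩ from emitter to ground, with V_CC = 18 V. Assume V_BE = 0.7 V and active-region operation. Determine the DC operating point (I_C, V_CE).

I_C ≈ 5.7 mA, V_CE ≈ 3.3 V

Thevenize the base divider: V_Th = V_CC·R_2/(R_1+R_2) = 18×6.8/39.8 = 3.08 V, R_Th = R_1‖R_2 = 5.64 kΩ.
Base-emitter loop: V_Th = I_B·R_Th + V_BE + (β+1)I_B·R_E, so I_B = (3.08 − 0.7) / (5.64 + 201×0.39) = 0.0283 mA.
I_C = β·I_B = 200×0.0283 = 5.65 mA, and I_E = (β+1)I_B = 5.68 mA.
V_CE = V_CC − I_C·R_C − I_E·R_E = 18 − 5.65×2.2 − 5.68×0.39 = 3.35 V.
V_CE = 3.35 V > 0.2 V confirms active-region operation.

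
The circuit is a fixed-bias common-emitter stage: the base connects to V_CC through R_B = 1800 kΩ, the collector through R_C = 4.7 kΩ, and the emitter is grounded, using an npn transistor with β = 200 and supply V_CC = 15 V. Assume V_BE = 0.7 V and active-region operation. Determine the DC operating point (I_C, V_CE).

Base loop: V_CC = I_B·R_B + V_BE, so I_B = (15 − 0.7)/1800 kΩ = 0.00794 mA.
In the active region I_C = β·I_B = 200 × 0.00794 = 1.59 mA.
Collector loop: V_CE = V_CC − I_C·R_C = 15 − 1.59×4.7 = 7.53 V.
Since V_CE = 7.53 V > V_CE(sat) ≈ 0.2 V, the transistor is in the active region as assumed.

I_C ≈ 1.6 mA, V_CE ≈ 7.5 V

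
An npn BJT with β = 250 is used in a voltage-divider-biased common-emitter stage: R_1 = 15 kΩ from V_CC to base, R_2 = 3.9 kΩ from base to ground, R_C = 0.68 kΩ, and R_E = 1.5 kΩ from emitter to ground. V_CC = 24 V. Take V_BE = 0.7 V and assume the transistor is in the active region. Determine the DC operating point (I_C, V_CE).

I_C ≈ 2.8 mA, V_CE ≈ 18 V

Thevenize the base divider: V_Th = V_CC·R_2/(R_1+R_2) = 24×3.9/18.9 = 4.95 V, R_Th = R_1‖R_2 = 3.1 kΩ.
Base-emitter loop: V_Th = I_B·R_Th + V_BE + (β+1)I_B·R_E, so I_B = (4.95 − 0.7) / (3.1 + 251×1.5) = 0.0112 mA.
I_C = β·I_B = 250×0.0112 = 2.8 mA, and I_E = (β+1)I_B = 2.81 mA.
V_CE = V_CC − I_C·R_C − I_E·R_E = 24 − 2.8×0.68 − 2.81×1.5 = 17.9 V.
V_CE = 17.9 V > 0.2 V confirms active-region operation.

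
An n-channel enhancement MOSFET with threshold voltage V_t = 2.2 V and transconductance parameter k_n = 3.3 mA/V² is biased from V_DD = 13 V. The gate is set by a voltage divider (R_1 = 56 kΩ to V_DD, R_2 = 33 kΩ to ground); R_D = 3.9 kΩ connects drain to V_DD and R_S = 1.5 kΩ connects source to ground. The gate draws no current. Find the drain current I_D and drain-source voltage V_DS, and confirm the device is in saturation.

V_G = V_DD·R_2/(R_1+R_2) = 13×33/89 = 4.82 V.
Assume saturation: I_D = (k_n/2)(V_GS − V_t)² with V_GS = V_G − I_D·R_S = 4.82 − 1.5·I_D.
Substituting gives 3.71·I_D² − 14·I_D + 11.3 = 0, with roots I_D = 1.18 or 2.58 mA.
The root I_D = 2.58 mA gives V_GS = 0.949 V ≤ V_t, so take I_D = 1.18 mA.
Then V_GS = 3.05 V and V_DS = V_DD − I_D(R_D+R_S) = 13 − 1.18×5.4 = 6.61 V.
Saturation requires V_DS ≥ V_GS − V_t = 0.847 V; 6.61 ≥ 0.847 ✓.

I_D ≈ 1.2 mA, V_DS ≈ 6.6 V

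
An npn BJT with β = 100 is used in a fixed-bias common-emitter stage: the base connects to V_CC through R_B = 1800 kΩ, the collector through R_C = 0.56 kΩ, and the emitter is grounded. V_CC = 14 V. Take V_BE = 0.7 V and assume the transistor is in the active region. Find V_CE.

V_CE ≈ 14 V

Base loop: V_CC = I_B·R_B + V_BE, so I_B = (14 − 0.7)/1800 kΩ = 0.00739 mA.
In the active region I_C = β·I_B = 100 × 0.00739 = 0.739 mA.
Collector loop: V_CE = V_CC − I_C·R_C = 14 − 0.739×0.56 = 13.6 V.
Since V_CE = 13.6 V > V_CE(sat) ≈ 0.2 V, the transistor is in the active region as assumed.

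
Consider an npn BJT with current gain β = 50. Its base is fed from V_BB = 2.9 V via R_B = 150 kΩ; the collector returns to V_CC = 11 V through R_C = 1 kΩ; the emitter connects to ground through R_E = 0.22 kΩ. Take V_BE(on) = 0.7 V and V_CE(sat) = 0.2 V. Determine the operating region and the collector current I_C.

active; I_C ≈ 0.68 mA

Assume active. Base-emitter loop: I_B = (V_BB − V_BE)/(R_B + (β+1)R_E) = (2.9 − 0.7)/(150 + 51×0.22) = 0.0136 mA.
I_C = β·I_B = 50×0.0136 = 0.682 mA.
V_CE = V_CC − I_C·R_C − I_E·R_E = 11 − 0.682×1 − 0.696×0.22 = 10.2 V > V_CE(sat), so the active-region assumption holds.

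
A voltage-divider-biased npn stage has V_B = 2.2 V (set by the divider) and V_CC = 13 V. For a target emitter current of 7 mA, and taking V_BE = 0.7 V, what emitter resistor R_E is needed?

V_E = V_B − V_BE = 2.2 − 0.7 = 1.5 V.
R_E = V_E / I_E = 1.5 / 7 = 0.214 kΩ.

R_E ≈ 0.21 kΩ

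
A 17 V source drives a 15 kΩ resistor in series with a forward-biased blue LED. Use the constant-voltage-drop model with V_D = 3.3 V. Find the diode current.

KVL around the loop: 17 = V_D + I·R = 3.3 + I × 15 kΩ.
So I = (17 − 3.3) / 15 kΩ = 13.7 / 15 = 0.913 mA.

I ≈ 0.91 mA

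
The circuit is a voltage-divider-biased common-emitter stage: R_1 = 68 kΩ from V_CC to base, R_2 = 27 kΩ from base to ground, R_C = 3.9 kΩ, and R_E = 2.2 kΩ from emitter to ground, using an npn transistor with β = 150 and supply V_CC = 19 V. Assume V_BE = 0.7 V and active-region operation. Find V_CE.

V_CE ≈ 6.7 V

Thevenize the base divider: V_Th = V_CC·R_2/(R_1+R_2) = 19×27/95 = 5.4 V, R_Th = R_1‖R_2 = 19.3 kΩ.
Base-emitter loop: V_Th = I_B·R_Th + V_BE + (β+1)I_B·R_E, so I_B = (5.4 − 0.7) / (19.3 + 151×2.2) = 0.0134 mA.
I_C = β·I_B = 150×0.0134 = 2.01 mA, and I_E = (β+1)I_B = 2.02 mA.
V_CE = V_CC − I_C·R_C − I_E·R_E = 19 − 2.01×3.9 − 2.02×2.2 = 6.74 V.
V_CE = 6.74 V > 0.2 V confirms active-region operation.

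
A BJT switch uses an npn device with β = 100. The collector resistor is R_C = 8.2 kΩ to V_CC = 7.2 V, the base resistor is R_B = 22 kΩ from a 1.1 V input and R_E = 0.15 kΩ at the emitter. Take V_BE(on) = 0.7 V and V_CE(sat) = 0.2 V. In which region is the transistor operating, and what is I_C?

Assume active: I_B = (1.1 − 0.7)/(22 + 101×0.15) = 0.0108 mA, I_C = β·I_B = 1.08 mA.
Then V_CE = 7.2 − 1.08×8.2 − 1.09×0.15 = -1.79 V < 0.2 V — the active assumption fails.
Re-solve with V_CE = 0.2 V. KCL at the emitter: V_E/R_E = (V_BB−0.7−V_E)/R_B + (V_CC−0.2−V_E)/R_C, giving V_E = 0.128 V.
I_C = (V_CC − 0.2 − V_E)/R_C = (7 − 0.128)/8.2 = 0.838 mA.
Check: I_B = (0.4 − 0.128)/22 = 0.0124 mA, and β·I_B = 1.24 mA > I_C, confirming saturation.

saturation; I_C ≈ 0.84 mA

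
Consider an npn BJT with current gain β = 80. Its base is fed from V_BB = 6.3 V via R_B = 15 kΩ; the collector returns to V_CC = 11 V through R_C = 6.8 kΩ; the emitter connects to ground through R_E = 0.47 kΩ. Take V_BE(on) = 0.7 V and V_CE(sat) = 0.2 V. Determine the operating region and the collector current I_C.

Assume active: I_B = (6.3 − 0.7)/(15 + 81×0.47) = 0.106 mA, I_C = β·I_B = 8.44 mA.
Then V_CE = 11 − 8.44×6.8 − 8.55×0.47 = -50.4 V < 0.2 V — the active assumption fails.
Re-solve with V_CE = 0.2 V. KCL at the emitter: V_E/R_E = (V_BB−0.7−V_E)/R_B + (V_CC−0.2−V_E)/R_C, giving V_E = 0.838 V.
I_C = (V_CC − 0.2 − V_E)/R_C = (10.8 − 0.838)/6.8 = 1.47 mA.
Check: I_B = (5.6 − 0.838)/15 = 0.317 mA, and β·I_B = 25.4 mA > I_C, confirming saturation.

saturation; I_C ≈ 1.5 mA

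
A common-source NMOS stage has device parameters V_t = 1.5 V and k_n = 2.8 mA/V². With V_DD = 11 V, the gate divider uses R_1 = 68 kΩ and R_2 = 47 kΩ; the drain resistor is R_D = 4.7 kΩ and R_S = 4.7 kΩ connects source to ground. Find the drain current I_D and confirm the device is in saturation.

I_D ≈ 0.51 mA

V_G = V_DD·R_2/(R_1+R_2) = 11×47/115 = 4.5 V.
Assume saturation: I_D = (k_n/2)(V_GS − V_t)² with V_GS = V_G − I_D·R_S = 4.5 − 4.7·I_D.
Substituting gives 30.9·I_D² − 40.4·I_D + 12.6 = 0, with roots I_D = 0.509 or 0.798 mA.
The root I_D = 0.798 mA gives V_GS = 0.745 V ≤ V_t, so take I_D = 0.509 mA.
Then V_GS = 2.1 V and V_DS = V_DD − I_D(R_D+R_S) = 11 − 0.509×9.4 = 6.21 V.
Saturation requires V_DS ≥ V_GS − V_t = 0.603 V; 6.21 ≥ 0.603 ✓.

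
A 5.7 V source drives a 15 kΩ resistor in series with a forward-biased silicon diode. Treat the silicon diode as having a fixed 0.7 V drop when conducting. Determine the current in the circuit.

KVL around the loop: 5.7 = V_D + I·R = 0.7 + I × 15 kΩ.
So I = (5.7 − 0.7) / 15 kΩ = 5 / 15 = 0.333 mA.

I ≈ 0.33 mA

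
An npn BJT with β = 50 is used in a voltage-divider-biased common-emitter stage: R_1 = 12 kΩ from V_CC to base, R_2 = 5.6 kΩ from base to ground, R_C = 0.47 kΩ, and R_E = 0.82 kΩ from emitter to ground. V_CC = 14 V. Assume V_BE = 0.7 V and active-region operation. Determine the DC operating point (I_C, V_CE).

I_C ≈ 4.1 mA, V_CE ≈ 8.6 V

Thevenize the base divider: V_Th = V_CC·R_2/(R_1+R_2) = 14×5.6/17.6 = 4.45 V, R_Th = R_1‖R_2 = 3.82 kΩ.
Base-emitter loop: V_Th = I_B·R_Th + V_BE + (β+1)I_B·R_E, so I_B = (4.45 − 0.7) / (3.82 + 51×0.82) = 0.0823 mA.
I_C = β·I_B = 50×0.0823 = 4.11 mA, and I_E = (β+1)I_B = 4.2 mA.
V_CE = V_CC − I_C·R_C − I_E·R_E = 14 − 4.11×0.47 − 4.2×0.82 = 8.63 V.
V_CE = 8.63 V > 0.2 V confirms active-region operation.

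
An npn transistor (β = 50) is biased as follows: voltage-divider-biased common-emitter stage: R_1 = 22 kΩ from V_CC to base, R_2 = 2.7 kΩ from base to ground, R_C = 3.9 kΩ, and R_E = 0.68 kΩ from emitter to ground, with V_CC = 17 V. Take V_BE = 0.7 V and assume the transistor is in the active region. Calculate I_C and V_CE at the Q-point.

I_C ≈ 1.6 mA, V_CE ≈ 9.8 V

Thevenize the base divider: V_Th = V_CC·R_2/(R_1+R_2) = 17×2.7/24.7 = 1.86 V, R_Th = R_1‖R_2 = 2.4 kΩ.
Base-emitter loop: V_Th = I_B·R_Th + V_BE + (β+1)I_B·R_E, so I_B = (1.86 − 0.7) / (2.4 + 51×0.68) = 0.0312 mA.
I_C = β·I_B = 50×0.0312 = 1.56 mA, and I_E = (β+1)I_B = 1.59 mA.
V_CE = V_CC − I_C·R_C − I_E·R_E = 17 − 1.56×3.9 − 1.59×0.68 = 9.83 V.
V_CE = 9.83 V > 0.2 V confirms active-region operation.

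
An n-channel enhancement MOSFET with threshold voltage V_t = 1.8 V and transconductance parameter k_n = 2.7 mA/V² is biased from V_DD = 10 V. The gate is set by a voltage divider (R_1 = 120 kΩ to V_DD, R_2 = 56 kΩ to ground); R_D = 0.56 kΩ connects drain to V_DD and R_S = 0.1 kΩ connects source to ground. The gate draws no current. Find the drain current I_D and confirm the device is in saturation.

V_G = V_DD·R_2/(R_1+R_2) = 10×56/176 = 3.18 V.
Assume saturation: I_D = (k_n/2)(V_GS − V_t)² with V_GS = V_G − I_D·R_S = 3.18 − 0.1·I_D.
Substituting gives 0.0135·I_D² − 1.37·I_D + 2.58 = 0, with roots I_D = 1.91 or 99.8 mA.
The root I_D = 99.8 mA gives V_GS = -6.8 V ≤ V_t, so take I_D = 1.91 mA.
Then V_GS = 2.99 V and V_DS = V_DD − I_D(R_D+R_S) = 10 − 1.91×0.66 = 8.74 V.
Saturation requires V_DS ≥ V_GS − V_t = 1.19 V; 8.74 ≥ 1.19 ✓.

I_D ≈ 1.9 mA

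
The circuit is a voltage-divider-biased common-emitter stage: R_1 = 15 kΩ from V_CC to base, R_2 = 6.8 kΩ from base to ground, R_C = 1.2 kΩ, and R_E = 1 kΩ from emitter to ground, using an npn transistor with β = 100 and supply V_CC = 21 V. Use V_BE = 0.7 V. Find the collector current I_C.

I_C ≈ 5.5 mA

Thevenize the base divider: V_Th = V_CC·R_2/(R_1+R_2) = 21×6.8/21.8 = 6.55 V, R_Th = R_1‖R_2 = 4.68 kΩ.
Base-emitter loop: V_Th = I_B·R_Th + V_BE + (β+1)I_B·R_E, so I_B = (6.55 − 0.7) / (4.68 + 101×1) = 0.0554 mA.
I_C = β·I_B = 100×0.0554 = 5.54 mA, and I_E = (β+1)I_B = 5.59 mA.
V_CE = V_CC − I_C·R_C − I_E·R_E = 21 − 5.54×1.2 − 5.59×1 = 8.77 V.
V_CE = 8.77 V > 0.2 V confirms active-region operation.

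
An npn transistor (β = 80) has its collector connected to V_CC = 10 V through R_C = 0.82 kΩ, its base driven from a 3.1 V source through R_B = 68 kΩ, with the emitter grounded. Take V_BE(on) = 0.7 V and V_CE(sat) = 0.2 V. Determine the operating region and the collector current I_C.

Assume active. Base-emitter loop: I_B = (V_BB − V_BE)/R_B = (3.1 − 0.7)/68 = 0.0353 mA.
I_C = β·I_B = 80×0.0353 = 2.82 mA.
V_CE = V_CC − I_C·R_C = 10 − 2.82×0.82 = 7.68 V > V_CE(sat), so the active-region assumption holds.

active; I_C ≈ 2.8 mA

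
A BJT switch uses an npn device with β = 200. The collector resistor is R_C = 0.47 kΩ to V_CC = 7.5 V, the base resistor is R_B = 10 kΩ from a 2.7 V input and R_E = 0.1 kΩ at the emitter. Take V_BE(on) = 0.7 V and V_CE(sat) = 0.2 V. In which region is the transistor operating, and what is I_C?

Assume active: I_B = (2.7 − 0.7)/(10 + 201×0.1) = 0.0664 mA, I_C = β·I_B = 13.3 mA.
Then V_CE = 7.5 − 13.3×0.47 − 13.4×0.1 = -0.0814 V < 0.2 V — the active assumption fails.
Re-solve with V_CE = 0.2 V. KCL at the emitter: V_E/R_E = (V_BB−0.7−V_E)/R_B + (V_CC−0.2−V_E)/R_C, giving V_E = 1.29 V.
I_C = (V_CC − 0.2 − V_E)/R_C = (7.3 − 1.29)/0.47 = 12.8 mA.
Check: I_B = (2 − 1.29)/10 = 0.0713 mA, and β·I_B = 14.3 mA > I_C, confirming saturation.

saturation; I_C ≈ 13 mA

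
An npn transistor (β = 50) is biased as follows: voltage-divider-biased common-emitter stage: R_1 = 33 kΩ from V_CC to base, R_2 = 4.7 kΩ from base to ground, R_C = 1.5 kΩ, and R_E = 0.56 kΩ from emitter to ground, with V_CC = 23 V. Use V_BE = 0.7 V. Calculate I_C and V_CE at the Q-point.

Thevenize the base divider: V_Th = V_CC·R_2/(R_1+R_2) = 23×4.7/37.7 = 2.87 V, R_Th = R_1‖R_2 = 4.11 kΩ.
Base-emitter loop: V_Th = I_B·R_Th + V_BE + (β+1)I_B·R_E, so I_B = (2.87 − 0.7) / (4.11 + 51×0.56) = 0.0663 mA.
I_C = β·I_B = 50×0.0663 = 3.32 mA, and I_E = (β+1)I_B = 3.38 mA.
V_CE = V_CC − I_C·R_C − I_E·R_E = 23 − 3.32×1.5 − 3.38×0.56 = 16.1 V.
V_CE = 16.1 V > 0.2 V confirms active-region operation.

I_C ≈ 3.3 mA, V_CE ≈ 16 V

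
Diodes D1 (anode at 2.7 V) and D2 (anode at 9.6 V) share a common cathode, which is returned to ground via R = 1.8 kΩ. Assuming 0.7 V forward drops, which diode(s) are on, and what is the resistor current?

Only D2 conducts; I_R ≈ 4.9 mA

Assume both conduct. Then node N would need to be at both 2.7−0.7 = 2 V and 9.6−0.7 = 8.9 V, which is impossible.
Assume only D2 conducts: V_N = 9.6 − 0.7 = 8.9 V, so I_R = 8.9/1.8 = 4.94 mA.
Check D1: its anode-to-cathode voltage is 2.7 − 8.9 = -6.2 V < 0.7 V, so it is off. The assumption is consistent.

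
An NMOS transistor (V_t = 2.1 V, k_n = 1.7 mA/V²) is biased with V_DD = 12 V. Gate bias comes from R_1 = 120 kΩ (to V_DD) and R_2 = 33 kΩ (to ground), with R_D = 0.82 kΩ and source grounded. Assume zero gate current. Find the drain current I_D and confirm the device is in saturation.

V_G = V_DD·R_2/(R_1+R_2) = 12×33/153 = 2.59 V. With the source grounded, V_GS = V_G = 2.59 V.
Assume saturation: I_D = (k_n/2)(V_GS − V_t)² = (1.7/2)×(2.59 − 2.1)² = 0.85×0.488² = 0.203 mA.
V_DS = V_DD − I_D·R_D = 12 − 0.203×0.82 = 11.8 V.
Saturation requires V_DS ≥ V_GS − V_t = 0.488 V; 11.8 ≥ 0.488 ✓.

I_D ≈ 0.2 mA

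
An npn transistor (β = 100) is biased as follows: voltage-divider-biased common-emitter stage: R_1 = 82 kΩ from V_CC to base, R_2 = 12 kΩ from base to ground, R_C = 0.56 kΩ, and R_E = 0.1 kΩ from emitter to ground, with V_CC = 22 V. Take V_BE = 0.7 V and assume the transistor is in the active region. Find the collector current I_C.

I_C ≈ 10 mA

Thevenize the base divider: V_Th = V_CC·R_2/(R_1+R_2) = 22×12/94 = 2.81 V, R_Th = R_1‖R_2 = 10.5 kΩ.
Base-emitter loop: V_Th = I_B·R_Th + V_BE + (β+1)I_B·R_E, so I_B = (2.81 − 0.7) / (10.5 + 101×0.1) = 0.103 mA.
I_C = β·I_B = 100×0.103 = 10.3 mA, and I_E = (β+1)I_B = 10.4 mA.
V_CE = V_CC − I_C·R_C − I_E·R_E = 22 − 10.3×0.56 − 10.4×0.1 = 15.2 V.
V_CE = 15.2 V > 0.2 V confirms active-region operation.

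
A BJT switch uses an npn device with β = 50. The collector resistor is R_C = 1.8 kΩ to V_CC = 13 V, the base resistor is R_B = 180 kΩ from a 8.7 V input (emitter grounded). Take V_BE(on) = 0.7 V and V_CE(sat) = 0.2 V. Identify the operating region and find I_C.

Assume active. Base-emitter loop: I_B = (V_BB − V_BE)/R_B = (8.7 − 0.7)/180 = 0.0444 mA.
I_C = β·I_B = 50×0.0444 = 2.22 mA.
V_CE = V_CC − I_C·R_C = 13 − 2.22×1.8 = 9 V > V_CE(sat), so the active-region assumption holds.

active; I_C ≈ 2.2 mA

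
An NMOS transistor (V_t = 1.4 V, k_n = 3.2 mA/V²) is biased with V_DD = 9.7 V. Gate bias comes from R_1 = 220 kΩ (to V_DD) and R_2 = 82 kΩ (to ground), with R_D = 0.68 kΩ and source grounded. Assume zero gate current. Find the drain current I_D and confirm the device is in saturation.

V_G = V_DD·R_2/(R_1+R_2) = 9.7×82/302 = 2.63 V. With the source grounded, V_GS = V_G = 2.63 V.
Assume saturation: I_D = (k_n/2)(V_GS − V_t)² = (3.2/2)×(2.63 − 1.4)² = 1.6×1.23² = 2.44 mA.
V_DS = V_DD − I_D·R_D = 9.7 − 2.44×0.68 = 8.04 V.
Saturation requires V_DS ≥ V_GS − V_t = 1.23 V; 8.04 ≥ 1.23 ✓.

I_D ≈ 2.4 mA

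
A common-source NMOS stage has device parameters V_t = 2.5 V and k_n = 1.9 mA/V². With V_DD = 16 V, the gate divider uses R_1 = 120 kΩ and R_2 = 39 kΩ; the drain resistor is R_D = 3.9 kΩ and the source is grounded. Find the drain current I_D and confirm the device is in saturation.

I_D ≈ 1.9 mA

V_G = V_DD·R_2/(R_1+R_2) = 16×39/159 = 3.92 V. With the source grounded, V_GS = V_G = 3.92 V.
Assume saturation: I_D = (k_n/2)(V_GS − V_t)² = (1.9/2)×(3.92 − 2.5)² = 0.95×1.42² = 1.93 mA.
V_DS = V_DD − I_D·R_D = 16 − 1.93×3.9 = 8.48 V.
Saturation requires V_DS ≥ V_GS − V_t = 1.42 V; 8.48 ≥ 1.42 ✓.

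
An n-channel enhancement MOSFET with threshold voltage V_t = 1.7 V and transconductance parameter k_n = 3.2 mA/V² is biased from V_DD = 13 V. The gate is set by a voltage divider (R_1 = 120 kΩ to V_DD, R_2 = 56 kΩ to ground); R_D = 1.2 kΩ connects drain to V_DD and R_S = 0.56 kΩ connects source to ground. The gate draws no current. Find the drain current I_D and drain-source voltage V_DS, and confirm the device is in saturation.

V_G = V_DD·R_2/(R_1+R_2) = 13×56/176 = 4.14 V.
Assume saturation: I_D = (k_n/2)(V_GS − V_t)² with V_GS = V_G − I_D·R_S = 4.14 − 0.56·I_D.
Substituting gives 0.502·I_D² − 5.37·I_D + 9.5 = 0, with roots I_D = 2.24 or 8.46 mA.
The root I_D = 8.46 mA gives V_GS = -0.599 V ≤ V_t, so take I_D = 2.24 mA.
Then V_GS = 2.88 V and V_DS = V_DD − I_D(R_D+R_S) = 13 − 2.24×1.76 = 9.06 V.
Saturation requires V_DS ≥ V_GS − V_t = 1.18 V; 9.06 ≥ 1.18 ✓.

I_D ≈ 2.2 mA, V_DS ≈ 9.1 V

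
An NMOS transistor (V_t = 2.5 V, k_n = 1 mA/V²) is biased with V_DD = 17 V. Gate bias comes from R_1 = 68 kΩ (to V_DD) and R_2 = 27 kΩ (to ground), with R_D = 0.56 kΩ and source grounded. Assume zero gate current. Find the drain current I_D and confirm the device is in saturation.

V_G = V_DD·R_2/(R_1+R_2) = 17×27/95 = 4.83 V. With the source grounded, V_GS = V_G = 4.83 V.
Assume saturation: I_D = (k_n/2)(V_GS − V_t)² = (1/2)×(4.83 − 2.5)² = 0.5×2.33² = 2.72 mA.
V_DS = V_DD − I_D·R_D = 17 − 2.72×0.56 = 15.5 V.
Saturation requires V_DS ≥ V_GS − V_t = 2.33 V; 15.5 ≥ 2.33 ✓.

I_D ≈ 2.7 mA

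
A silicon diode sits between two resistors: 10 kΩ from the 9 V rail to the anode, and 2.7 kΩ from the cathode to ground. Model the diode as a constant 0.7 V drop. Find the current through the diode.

I ≈ 0.65 mA

The two resistors are in series with the diode, so KVL gives 9 = I·10 + 0.7 + I·2.7.
I = (9 − 0.7) / (10 + 2.7) kΩ = 8.3 / 12.7 = 0.654 mA.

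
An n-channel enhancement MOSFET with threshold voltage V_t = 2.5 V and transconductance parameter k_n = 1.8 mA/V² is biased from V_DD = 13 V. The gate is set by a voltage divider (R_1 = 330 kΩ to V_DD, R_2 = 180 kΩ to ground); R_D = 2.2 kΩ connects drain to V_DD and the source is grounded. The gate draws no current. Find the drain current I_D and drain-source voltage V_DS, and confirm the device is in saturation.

V_G = V_DD·R_2/(R_1+R_2) = 13×180/510 = 4.59 V. With the source grounded, V_GS = V_G = 4.59 V.
Assume saturation: I_D = (k_n/2)(V_GS − V_t)² = (1.8/2)×(4.59 − 2.5)² = 0.9×2.09² = 3.92 mA.
V_DS = V_DD − I_D·R_D = 13 − 3.92×2.2 = 4.37 V.
Saturation requires V_DS ≥ V_GS − V_t = 2.09 V; 4.37 ≥ 2.09 ✓.

I_D ≈ 3.9 mA, V_DS ≈ 4.4 V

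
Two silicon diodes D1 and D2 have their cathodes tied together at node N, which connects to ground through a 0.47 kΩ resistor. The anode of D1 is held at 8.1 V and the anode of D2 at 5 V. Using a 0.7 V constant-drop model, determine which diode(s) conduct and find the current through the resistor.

Only D1 conducts; I_R ≈ 16 mA

Assume both conduct. Then node N would need to be at both 8.1−0.7 = 7.4 V and 5−0.7 = 4.3 V, which is impossible.
Assume only D1 conducts: V_N = 8.1 − 0.7 = 7.4 V, so I_R = 7.4/0.47 = 15.7 mA.
Check D2: its anode-to-cathode voltage is 5 − 7.4 = -2.4 V < 0.7 V, so it is off. The assumption is consistent.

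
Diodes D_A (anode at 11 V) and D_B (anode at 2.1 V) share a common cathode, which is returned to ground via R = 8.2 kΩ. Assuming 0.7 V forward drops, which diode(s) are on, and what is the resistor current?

Only D_A conducts; I_R ≈ 1.3 mA

Assume both conduct. Then node N would need to be at both 11−0.7 = 10.3 V and 2.1−0.7 = 1.4 V, which is impossible.
Assume only D_A conducts: V_N = 11 − 0.7 = 10.3 V, so I_R = 10.3/8.2 = 1.26 mA.
Check D_B: its anode-to-cathode voltage is 2.1 − 10.3 = -8.2 V < 0.7 V, so it is off. The assumption is consistent.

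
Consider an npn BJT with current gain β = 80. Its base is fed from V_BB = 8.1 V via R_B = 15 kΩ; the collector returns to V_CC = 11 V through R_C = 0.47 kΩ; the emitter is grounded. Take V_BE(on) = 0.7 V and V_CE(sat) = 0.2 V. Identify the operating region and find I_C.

saturation; I_C ≈ 23 mA

Assume active: I_B = (8.1 − 0.7)/15 = 0.493 mA, giving I_C = β·I_B = 39.5 mA.
But then V_CE = 11 − 39.5×0.47 = -7.55 V < V_CE(sat) = 0.2 V — impossible in the active region.
So the transistor is saturated. With V_CE = 0.2 V, I_C = (V_CC − 0.2)/R_C = 10.8/0.47 = 23 mA.
Check: β·I_B = 39.5 mA > I_C = 23 mA, confirming saturation.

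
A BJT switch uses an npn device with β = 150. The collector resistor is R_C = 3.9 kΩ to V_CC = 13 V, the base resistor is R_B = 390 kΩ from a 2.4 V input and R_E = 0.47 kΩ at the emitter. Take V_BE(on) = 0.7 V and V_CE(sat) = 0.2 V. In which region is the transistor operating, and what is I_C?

active; I_C ≈ 0.55 mA

Assume active. Base-emitter loop: I_B = (V_BB − V_BE)/(R_B + (β+1)R_E) = (2.4 − 0.7)/(390 + 151×0.47) = 0.00369 mA.
I_C = β·I_B = 150×0.00369 = 0.553 mA.
V_CE = V_CC − I_C·R_C − I_E·R_E = 13 − 0.553×3.9 − 0.557×0.47 = 10.6 V > V_CE(sat), so the active-region assumption holds.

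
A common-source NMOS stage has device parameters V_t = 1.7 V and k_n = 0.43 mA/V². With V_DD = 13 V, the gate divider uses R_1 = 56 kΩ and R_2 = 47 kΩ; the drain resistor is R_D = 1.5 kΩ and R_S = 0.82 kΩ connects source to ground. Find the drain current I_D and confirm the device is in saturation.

V_G = V_DD·R_2/(R_1+R_2) = 13×47/103 = 5.93 V.
Assume saturation: I_D = (k_n/2)(V_GS − V_t)² with V_GS = V_G − I_D·R_S = 5.93 − 0.82·I_D.
Substituting gives 0.145·I_D² − 2.49·I_D + 3.85 = 0, with roots I_D = 1.72 or 15.5 mA.
The root I_D = 15.5 mA gives V_GS = -6.8 V ≤ V_t, so take I_D = 1.72 mA.
Then V_GS = 4.53 V and V_DS = V_DD − I_D(R_D+R_S) = 13 − 1.72×2.32 = 9.02 V.
Saturation requires V_DS ≥ V_GS − V_t = 2.83 V; 9.02 ≥ 2.83 ✓.

I_D ≈ 1.7 mA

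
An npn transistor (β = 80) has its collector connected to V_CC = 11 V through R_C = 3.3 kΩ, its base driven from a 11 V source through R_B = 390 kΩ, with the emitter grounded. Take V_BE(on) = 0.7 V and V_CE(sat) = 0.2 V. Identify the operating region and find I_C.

active; I_C ≈ 2.1 mA

Assume active. Base-emitter loop: I_B = (V_BB − V_BE)/R_B = (11 − 0.7)/390 = 0.0264 mA.
I_C = β·I_B = 80×0.0264 = 2.11 mA.
V_CE = V_CC − I_C·R_C = 11 − 2.11×3.3 = 4.03 V > V_CE(sat), so the active-region assumption holds.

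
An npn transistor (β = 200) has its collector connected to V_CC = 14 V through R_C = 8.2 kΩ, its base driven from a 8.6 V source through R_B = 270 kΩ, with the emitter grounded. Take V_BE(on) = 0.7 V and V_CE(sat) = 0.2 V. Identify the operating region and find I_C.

Assume active: I_B = (8.6 − 0.7)/270 = 0.0293 mA, giving I_C = β·I_B = 5.85 mA.
But then V_CE = 14 − 5.85×8.2 = -34 V < V_CE(sat) = 0.2 V — impossible in the active region.
So the transistor is saturated. With V_CE = 0.2 V, I_C = (V_CC − 0.2)/R_C = 13.8/8.2 = 1.68 mA.
Check: β·I_B = 5.85 mA > I_C = 1.68 mA, confirming saturation.

saturation; I_C ≈ 1.7 mA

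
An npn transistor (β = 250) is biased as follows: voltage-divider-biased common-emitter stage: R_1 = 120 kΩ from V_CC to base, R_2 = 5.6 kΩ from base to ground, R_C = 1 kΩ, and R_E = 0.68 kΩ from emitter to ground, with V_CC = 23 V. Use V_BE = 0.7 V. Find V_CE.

V_CE ≈ 22 V

Thevenize the base divider: V_Th = V_CC·R_2/(R_1+R_2) = 23×5.6/126 = 1.03 V, R_Th = R_1‖R_2 = 5.35 kΩ.
Base-emitter loop: V_Th = I_B·R_Th + V_BE + (β+1)I_B·R_E, so I_B = (1.03 − 0.7) / (5.35 + 251×0.68) = 0.00185 mA.
I_C = β·I_B = 250×0.00185 = 0.462 mA, and I_E = (β+1)I_B = 0.464 mA.
V_CE = V_CC − I_C·R_C − I_E·R_E = 23 − 0.462×1 − 0.464×0.68 = 22.2 V.
V_CE = 22.2 V > 0.2 V confirms active-region operation.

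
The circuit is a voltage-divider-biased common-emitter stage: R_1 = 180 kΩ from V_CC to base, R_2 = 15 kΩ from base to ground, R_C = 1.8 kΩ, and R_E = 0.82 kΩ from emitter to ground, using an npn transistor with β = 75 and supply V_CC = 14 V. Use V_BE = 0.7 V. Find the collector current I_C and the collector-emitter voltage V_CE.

Thevenize the base divider: V_Th = V_CC·R_2/(R_1+R_2) = 14×15/195 = 1.08 V, R_Th = R_1‖R_2 = 13.8 kΩ.
Base-emitter loop: V_Th = I_B·R_Th + V_BE + (β+1)I_B·R_E, so I_B = (1.08 − 0.7) / (13.8 + 76×0.82) = 0.00495 mA.
I_C = β·I_B = 75×0.00495 = 0.371 mA, and I_E = (β+1)I_B = 0.376 mA.
V_CE = V_CC − I_C·R_C − I_E·R_E = 14 − 0.371×1.8 − 0.376×0.82 = 13 V.
V_CE = 13 V > 0.2 V confirms active-region operation.

I_C ≈ 0.37 mA, V_CE ≈ 13 V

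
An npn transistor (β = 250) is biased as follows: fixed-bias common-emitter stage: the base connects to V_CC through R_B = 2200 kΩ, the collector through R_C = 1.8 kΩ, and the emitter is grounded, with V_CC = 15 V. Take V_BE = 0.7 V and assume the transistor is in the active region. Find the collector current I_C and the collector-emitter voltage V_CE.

Base loop: V_CC = I_B·R_B + V_BE, so I_B = (15 − 0.7)/2200 kΩ = 0.0065 mA.
In the active region I_C = β·I_B = 250 × 0.0065 = 1.63 mA.
Collector loop: V_CE = V_CC − I_C·R_C = 15 − 1.63×1.8 = 12.1 V.
Since V_CE = 12.1 V > V_CE(sat) ≈ 0.2 V, the transistor is in the active region as assumed.

I_C ≈ 1.6 mA, V_CE ≈ 12 V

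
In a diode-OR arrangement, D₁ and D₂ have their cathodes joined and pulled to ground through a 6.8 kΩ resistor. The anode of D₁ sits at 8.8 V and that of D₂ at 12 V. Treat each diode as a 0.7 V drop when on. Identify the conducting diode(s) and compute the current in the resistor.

Assume both conduct. Then node N would need to be at both 8.8−0.7 = 8.1 V and 12−0.7 = 11.3 V, which is impossible.
Assume only D₂ conducts: V_N = 12 − 0.7 = 11.3 V, so I_R = 11.3/6.8 = 1.66 mA.
Check D₁: its anode-to-cathode voltage is 8.8 − 11.3 = -2.5 V < 0.7 V, so it is off. The assumption is consistent.

Only D₂ conducts; I_R ≈ 1.7 mA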